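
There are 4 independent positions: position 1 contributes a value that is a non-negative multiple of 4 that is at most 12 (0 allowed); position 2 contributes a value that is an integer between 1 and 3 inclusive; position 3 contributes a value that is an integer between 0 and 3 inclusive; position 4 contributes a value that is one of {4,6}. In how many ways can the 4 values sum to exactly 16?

6

The generating function for the choices is (1 + y^4 + y^8 + y^12)·(y + y^2 + y^3)·(1 + y + y^2 + y^3)·(y^4 + y^6); the count is [y^16].
(1 + y^4 + y^8 + y^12) has coefficients 1,0,0,0,1,0,0,0,1,0,0,0,1 for degrees 0…12.
(y + y^2 + y^3) has coefficients 0,1,1,1,0,0,0,0,0,0,0,0,0,0,0,0,0 for degrees 0…16.
Multiplying by (1 + y + y^2 + y^3) gives running coefficients 0,1,2,3,3,2,1,0,0,0,0,0,0,0,0,0,0 for degrees 0…16.
Finally multiplying by (y^4 + y^6), the product of all factors after the first has coefficients 0,0,0,0,0,1,2,4,5,5,4,2,1,0,0,0,0 for degrees 0…16.
[y^16] = 1·0 + 1·1 + 1·5 + 1·0 = 6.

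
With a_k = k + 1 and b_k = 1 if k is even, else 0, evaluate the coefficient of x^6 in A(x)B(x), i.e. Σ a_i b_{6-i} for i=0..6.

Write out a_i and b_{6-i} for i = 0,…,6 and sum the products.
Σ = 1·1 + 2·0 + 3·1 + 4·0 + 5·1 + 6·0 + 7·1 = 16.

16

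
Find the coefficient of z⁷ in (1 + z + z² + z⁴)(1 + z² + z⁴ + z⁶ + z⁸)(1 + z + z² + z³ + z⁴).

(1 + z + z² + z⁴) has coefficients 1,1,1,0,1 for degrees 0…4.
(1 + z² + z⁴ + z⁶ + z⁸) has coefficients 1,0,1,0,1,0,1,0 for degrees 0…7.
Finally multiplying by (1 + z + z² + z³ + z⁴), the product of all factors after the first has coefficients 1,1,2,2,3,2,3,2 for degrees 0…7.
[z⁷] = 1·2 + 1·3 + 1·2 + 1·2 = 9.

9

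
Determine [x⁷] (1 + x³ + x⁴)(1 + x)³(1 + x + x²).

(1 + x³ + x⁴) has coefficients 1,0,0,1,1 for degrees 0…4.
(1 + x)³ has coefficients 1,3,3,1,0,0,0,0 for degrees 0…7.
Finally multiplying by (1 + x + x²), the product of all factors after the first has coefficients 1,4,7,7,4,1,0,0 for degrees 0…7.
[x⁷] = 1·0 + 1·4 + 1·7 = 11.

11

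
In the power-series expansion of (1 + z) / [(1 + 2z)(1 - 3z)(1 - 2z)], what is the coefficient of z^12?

Partial fractions give a closed form: a_n = (1/10)·(-2)^n + (12/5)·3^n + (-3/2)·2^n.
At n = 12: a_12 = 1269724.

1269724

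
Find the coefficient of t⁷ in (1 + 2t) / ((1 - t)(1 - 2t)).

Partial fractions give a closed form: a_n = (-3)·1^n + (4)·2^n.
At n = 7: a_7 = 509.

509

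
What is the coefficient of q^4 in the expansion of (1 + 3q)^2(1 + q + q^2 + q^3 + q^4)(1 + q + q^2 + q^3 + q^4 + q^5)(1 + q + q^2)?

120

(1 + 3q)^2 has coefficients 1,6,9 for degrees 0…2.
(1 + q + q^2 + q^3 + q^4) has coefficients 1,1,1,1,1 for degrees 0…4.
Multiplying by (1 + q + q^2 + q^3 + q^4 + q^5) gives running coefficients 1,2,3,4,5 for degrees 0…4.
Finally multiplying by (1 + q + q^2), the product of all factors after the first has coefficients 1,3,6,9,12 for degrees 0…4.
[q^4] = 1·12 + 6·9 + 9·6 = 120.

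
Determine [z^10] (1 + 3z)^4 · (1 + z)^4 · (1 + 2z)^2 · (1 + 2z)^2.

(1 + 3z)^4 has coefficients 1,12,54,108,81 for degrees 0…4.
(1 + z)^4 has coefficients 1,4,6,4,1,0,0,0,0,0,0 for degrees 0…10.
Multiplying by (1 + 2z)^2 gives running coefficients 1,8,26,44,41,20,4,0,0,0,0 for degrees 0…10.
Finally multiplying by (1 + 2z)^2, the product of all factors after the first has coefficients 1,12,62,180,321,360,248,96,16,0,0 for degrees 0…10.
[z^10] = 1·0 + 12·0 + 54·16 + 108·96 + 81·248 = 31320.

31320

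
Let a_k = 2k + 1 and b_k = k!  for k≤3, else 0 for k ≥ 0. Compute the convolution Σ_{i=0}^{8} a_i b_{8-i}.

This is [x^8] in the product of the two ordinary generating functions.
Σ = 1·0 + 3·0 + 5·0 + 7·0 + 9·0 + 11·6 + 13·2 + 15·1 + 17·1 = 124.

124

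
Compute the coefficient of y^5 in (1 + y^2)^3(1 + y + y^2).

(1 + y^2)^3 has coefficients 1,0,3,0,3,0 for degrees 0…5.
(1 + y + y^2) has coefficients 1,1,1,0,0,0 for degrees 0…5.
[y^5] = 1·0 + 3·0 + 3·1 = 3.

3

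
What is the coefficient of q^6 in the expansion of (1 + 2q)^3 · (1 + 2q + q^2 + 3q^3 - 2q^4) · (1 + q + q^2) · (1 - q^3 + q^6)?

(1 + 2q)^3 has coefficients 1,6,12,8 for degrees 0…3.
(1 + 2q + q^2 + 3q^3 - 2q^4) has coefficients 1,2,1,3,-2,0,0 for degrees 0…6.
Multiplying by (1 + q + q^2) gives running coefficients 1,3,4,6,2,1,-2 for degrees 0…6.
Finally multiplying by (1 - q^3 + q^6), the product of all factors after the first has coefficients 1,3,4,5,-1,-3,-7 for degrees 0…6.
[q^6] = 1·(-7) + 6·(-3) + 12·(-1) + 8·5 = 3.

3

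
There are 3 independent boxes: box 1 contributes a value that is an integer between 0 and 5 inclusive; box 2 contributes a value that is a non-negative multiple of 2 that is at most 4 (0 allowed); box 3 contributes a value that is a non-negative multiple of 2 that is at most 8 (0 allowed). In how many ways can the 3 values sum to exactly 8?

9

The generating function for the choices is (1 + y + y^2 + y^3 + y^4 + y^5)·(1 + y^2 + y^4)·(1 + y^2 + y^4 + y^6 + y^8); the count is [y^8].
(1 + y + y^2 + y^3 + y^4 + y^5) has coefficients 1,1,1,1,1,1 for degrees 0…5.
(1 + y^2 + y^4) has coefficients 1,0,1,0,1,0,0,0,0 for degrees 0…8.
Finally multiplying by (1 + y^2 + y^4 + y^6 + y^8), the product of all factors after the first has coefficients 1,0,2,0,3,0,3,0,3 for degrees 0…8.
[y^8] = 1·3 + 1·0 + 1·3 + 1·0 + 1·3 + 1·0 = 9.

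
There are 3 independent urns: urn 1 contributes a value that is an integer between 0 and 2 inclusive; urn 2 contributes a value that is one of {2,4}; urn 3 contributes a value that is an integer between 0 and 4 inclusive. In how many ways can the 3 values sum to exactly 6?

6

The generating function for the choices is (1 + x + x²)·(x² + x⁴)·(1 + x + x² + x³ + x⁴); the count is [x⁶].
(1 + x + x²) has coefficients 1,1,1 for degrees 0…2.
(x² + x⁴) has coefficients 0,0,1,0,1,0,0 for degrees 0…6.
Finally multiplying by (1 + x + x² + x³ + x⁴), the product of all factors after the first has coefficients 0,0,1,1,2,2,2 for degrees 0…6.
[x⁶] = 1·2 + 1·2 + 1·2 = 6.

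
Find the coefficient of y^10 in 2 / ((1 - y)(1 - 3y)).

177146

Partial fractions give a closed form: a_n = (-1)·1^n + (3)·3^n.
At n = 10: a_10 = 177146.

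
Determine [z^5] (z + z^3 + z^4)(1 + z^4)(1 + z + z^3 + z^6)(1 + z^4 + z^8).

3

(z + z^3 + z^4) has coefficients 0,1,0,1,1 for degrees 0…4.
(1 + z^4) has coefficients 1,0,0,0,1,0 for degrees 0…5.
Multiplying by (1 + z + z^3 + z^6) gives running coefficients 1,1,0,1,1,1 for degrees 0…5.
Finally multiplying by (1 + z^4 + z^8), the product of all factors after the first has coefficients 1,1,0,1,2,2 for degrees 0…5.
[z^5] = 1·2 + 1·0 + 1·1 = 3.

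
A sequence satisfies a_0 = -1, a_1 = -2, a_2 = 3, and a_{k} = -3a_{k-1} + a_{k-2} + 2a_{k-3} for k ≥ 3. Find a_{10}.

35350

The ordinary generating function has denominator 1 + 3x - x^2 - 2x^3.
Iterating the recurrence: a_0,…,a_{10} = -1, -2, 3, -13, 38, -121, 375, -1170, 3643, -11349, 35350.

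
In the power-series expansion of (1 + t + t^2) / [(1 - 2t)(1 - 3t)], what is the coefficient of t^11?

760469

The denominator gives the recurrence a_n = 5a_(n−1) − 6a_(n−2) for n ≥ 3; the numerator fixes a_0 = 1, a_1 = 6, a_2 = 25.
Iterating: 1, 6, 25, 89, 295, 941, 2935, 9029, 27535, 83501, 252295, 760469, so a_11 = 760469.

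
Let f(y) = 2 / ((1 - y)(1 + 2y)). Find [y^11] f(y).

Partial fractions give a closed form: a_n = (2/3)·1^n + (4/3)·(-2)^n.
At n = 11: a_11 = -2730.

-2730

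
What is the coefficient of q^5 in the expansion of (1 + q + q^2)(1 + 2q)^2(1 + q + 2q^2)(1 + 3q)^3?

1451

(1 + q + q^2) has coefficients 1,1,1 for degrees 0…2.
(1 + 2q)^2 has coefficients 1,4,4,0,0,0 for degrees 0…5.
Multiplying by (1 + q + 2q^2) gives running coefficients 1,5,10,12,8,0 for degrees 0…5.
Finally multiplying by (1 + 3q)^3, the product of all factors after the first has coefficients 1,14,82,264,521,666 for degrees 0…5.
[q^5] = 1·666 + 1·521 + 1·264 = 1451.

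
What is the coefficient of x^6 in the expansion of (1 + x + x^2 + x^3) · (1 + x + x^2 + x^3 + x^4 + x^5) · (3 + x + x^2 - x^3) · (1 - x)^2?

(1 + x + x^2 + x^3) has coefficients 1,1,1,1 for degrees 0…3.
(1 + x + x^2 + x^3 + x^4 + x^5) has coefficients 1,1,1,1,1,1,0 for degrees 0…6.
Multiplying by (3 + x + x^2 - x^3) gives running coefficients 3,4,5,4,4,4,1 for degrees 0…6.
Finally multiplying by (1 - x)^2, the product of all factors after the first has coefficients 3,-2,0,-2,1,0,-3 for degrees 0…6.
[x^6] = 1·(-3) + 1·0 + 1·1 + 1·(-2) = -4.

-4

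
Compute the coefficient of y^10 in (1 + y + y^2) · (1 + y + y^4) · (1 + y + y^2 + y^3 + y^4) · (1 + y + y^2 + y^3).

10

(1 + y + y^2) has coefficients 1,1,1 for degrees 0…2.
(1 + y + y^4) has coefficients 1,1,0,0,1,0,0,0,0,0,0 for degrees 0…10.
Multiplying by (1 + y + y^2 + y^3 + y^4) gives running coefficients 1,2,2,2,3,2,1,1,1,0,0 for degrees 0…10.
Finally multiplying by (1 + y + y^2 + y^3), the product of all factors after the first has coefficients 1,3,5,7,9,9,8,7,5,3,2 for degrees 0…10.
[y^10] = 1·2 + 1·3 + 1·5 = 10.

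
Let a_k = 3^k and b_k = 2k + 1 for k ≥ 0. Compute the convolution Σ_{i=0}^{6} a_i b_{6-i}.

This is [x^6] in the product of the two ordinary generating functions.
Σ = 1·13 + 3·11 + 9·9 + 27·7 + 81·5 + 243·3 + 729·1 = 2179.

2179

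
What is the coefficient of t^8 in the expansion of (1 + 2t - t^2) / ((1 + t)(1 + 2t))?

-126

The denominator gives the recurrence a_n = −3a_(n−1) − 2a_(n−2) for n ≥ 3; the numerator fixes a_0 = 1, a_1 = -1, a_2 = 0.
Iterating: 1, -1, 0, 2, -6, 14, -30, 62, -126, so a_8 = -126.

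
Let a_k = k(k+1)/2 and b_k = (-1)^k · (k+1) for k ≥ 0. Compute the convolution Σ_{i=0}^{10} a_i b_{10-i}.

15

Write out a_i and b_{10-i} for i = 0,…,10 and sum the products.
Σ = 0·11 + 1·(-10) + 3·9 + 6·(-8) + 10·7 + 15·(-6) + 21·5 + 28·(-4) + 36·3 + 45·(-2) + 55·1 = 15.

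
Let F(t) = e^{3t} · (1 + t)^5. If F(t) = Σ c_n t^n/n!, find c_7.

435942

The EGF product rule gives c_7 = Σ_{k_1+k_2=7} C(7; k_1,k_2) · ∏ g_i(k_i), where e^{3t} gives (3)^k; (1+t)^5 gives the falling factorial (5)_k.
g_1(k) for k = 0…7: 1, 3, 9, 27, 81, 243, 729, 2187.
g_2(k) for k = 0…7: 1, 5, 20, 60, 120, 120, 0, 0.
c_7 = Σ_k C(7,k)·g_1(k)·g_2(7−k) = 21·9·120 + 35·27·120 + 35·81·60 + 21·243·20 + 7·729·5 + 1·2187·1 = 22680 + 113400 + 170100 + 102060 + 25515 + 2187 = 435942.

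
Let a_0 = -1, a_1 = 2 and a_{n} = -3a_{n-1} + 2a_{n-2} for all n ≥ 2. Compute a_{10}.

The ordinary generating function has denominator 1 + 3x - 2x^2.
Iterating the recurrence: a_0,…,a_{10} = -1, 2, -8, 28, -100, 356, -1268, 4516, -16084, 57284, -204020.

-204020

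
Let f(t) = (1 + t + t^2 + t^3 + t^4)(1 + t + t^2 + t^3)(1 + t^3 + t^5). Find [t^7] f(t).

(1 + t + t^2 + t^3 + t^4) has coefficients 1,1,1,1,1 for degrees 0…4.
(1 + t + t^2 + t^3) has coefficients 1,1,1,1,0,0,0,0 for degrees 0…7.
Finally multiplying by (1 + t^3 + t^5), the product of all factors after the first has coefficients 1,1,1,2,1,2,2,1 for degrees 0…7.
[t^7] = 1·1 + 1·2 + 1·2 + 1·1 + 1·2 = 8.

8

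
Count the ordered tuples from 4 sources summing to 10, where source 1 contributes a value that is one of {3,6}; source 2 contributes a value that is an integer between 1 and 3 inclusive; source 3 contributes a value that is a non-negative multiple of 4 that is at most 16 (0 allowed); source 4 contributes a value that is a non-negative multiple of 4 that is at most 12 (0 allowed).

2

The generating function for the choices is (t^3 + t^6)·(t + t^2 + t^3)·(1 + t^4 + t^8 + t^12 + t^16)·(1 + t^4 + t^8 + t^12); the count is [t^10].
(t^3 + t^6) has coefficients 0,0,0,1,0,0,1 for degrees 0…6.
(t + t^2 + t^3) has coefficients 0,1,1,1,0,0,0,0,0,0,0 for degrees 0…10.
Multiplying by (1 + t^4 + t^8 + t^12 + t^16) gives running coefficients 0,1,1,1,0,1,1,1,0,1,1 for degrees 0…10.
Finally multiplying by (1 + t^4 + t^8 + t^12), the product of all factors after the first has coefficients 0,1,1,1,0,2,2,2,0,3,3 for degrees 0…10.
[t^10] = 1·2 + 1·0 = 2.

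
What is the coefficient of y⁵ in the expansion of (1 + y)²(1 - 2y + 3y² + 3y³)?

3

(1 + y)² has coefficients 1,2,1 for degrees 0…2.
(1 - 2y + 3y² + 3y³) has coefficients 1,-2,3,3,0,0 for degrees 0…5.
[y⁵] = 1·0 + 2·0 + 1·3 = 3.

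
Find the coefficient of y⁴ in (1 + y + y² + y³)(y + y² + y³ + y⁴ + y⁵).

(1 + y + y² + y³) has coefficients 1,1,1,1 for degrees 0…3.
(y + y² + y³ + y⁴ + y⁵) has coefficients 0,1,1,1,1 for degrees 0…4.
[y⁴] = 1·1 + 1·1 + 1·1 + 1·1 = 4.

4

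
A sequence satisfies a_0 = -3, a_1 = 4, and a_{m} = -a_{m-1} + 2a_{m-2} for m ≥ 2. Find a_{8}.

-598

The ordinary generating function has denominator 1 + x - 2x^2.
Iterating the recurrence: a_0,…,a_{8} = -3, 4, -10, 18, -38, 74, -150, 298, -598.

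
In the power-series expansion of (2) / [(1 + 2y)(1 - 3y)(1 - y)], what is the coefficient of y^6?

Partial fractions give a closed form: a_n = (8/15)·(-2)^n + (9/5)·3^n + (-1/3)·1^n.
At n = 6: a_6 = 1346.

1346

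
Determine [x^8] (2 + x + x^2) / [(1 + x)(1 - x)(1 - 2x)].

Partial fractions give a closed form: a_n = (1/3)·(-1)^n + (-2)·1^n + (11/3)·2^n.
At n = 8: a_8 = 937.

937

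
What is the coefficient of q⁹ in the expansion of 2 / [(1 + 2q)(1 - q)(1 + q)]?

Partial fractions give a closed form: a_n = (8/3)·(-2)^n + (1/3)·1^n + (-1)·(-1)^n.
At n = 9: a_9 = -1364.

-1364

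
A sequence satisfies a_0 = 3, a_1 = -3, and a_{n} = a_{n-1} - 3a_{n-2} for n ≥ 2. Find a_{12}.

-2757

The ordinary generating function has denominator 1 - q + 3q^2.
Iterating the recurrence: a_0,…,a_{12} = 3, -3, -12, -3, 33, 42, -57, -183, -12, 537, 573, -1038, -2757.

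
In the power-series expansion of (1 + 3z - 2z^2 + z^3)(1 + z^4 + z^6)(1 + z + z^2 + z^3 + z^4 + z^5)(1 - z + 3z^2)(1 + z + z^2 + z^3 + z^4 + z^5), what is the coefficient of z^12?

103

(1 + 3z - 2z^2 + z^3) has coefficients 1,3,-2,1 for degrees 0…3.
(1 + z^4 + z^6) has coefficients 1,0,0,0,1,0,1,0,0,0,0,0,0 for degrees 0…12.
Multiplying by (1 + z + z^2 + z^3 + z^4 + z^5) gives running coefficients 1,1,1,1,2,2,2,2,2,2,1,1,0 for degrees 0…12.
Multiplying by (1 - z + 3z^2) gives running coefficients 1,0,3,3,4,3,6,6,6,6,5,6,2 for degrees 0…12.
Finally multiplying by (1 + z + z^2 + z^3 + z^4 + z^5), the product of all factors after the first has coefficients 1,1,4,7,11,14,19,25,28,31,32,35,31 for degrees 0…12.
[z^12] = 1·31 + 3·35 − 2·32 + 1·31 = 103.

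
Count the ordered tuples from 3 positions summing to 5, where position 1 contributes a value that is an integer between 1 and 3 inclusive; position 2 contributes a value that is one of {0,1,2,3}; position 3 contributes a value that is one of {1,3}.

5

The generating function for the choices is (y + y² + y³)·(1 + y + y² + y³)·(y + y³); the count is [y⁵].
(y + y² + y³) has coefficients 0,1,1,1 for degrees 0…3.
(1 + y + y² + y³) has coefficients 1,1,1,1,0,0 for degrees 0…5.
Finally multiplying by (y + y³), the product of all factors after the first has coefficients 0,1,1,2,2,1 for degrees 0…5.
[y⁵] = 1·2 + 1·2 + 1·1 = 5.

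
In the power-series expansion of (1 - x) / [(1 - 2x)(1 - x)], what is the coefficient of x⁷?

128

Partial fractions give a closed form: a_n = (1)·2^n.
At n = 7: a_7 = 128.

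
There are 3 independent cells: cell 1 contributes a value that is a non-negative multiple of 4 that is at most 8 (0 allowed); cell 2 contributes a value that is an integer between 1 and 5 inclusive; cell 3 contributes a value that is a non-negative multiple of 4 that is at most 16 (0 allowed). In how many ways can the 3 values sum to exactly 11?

The generating function for the choices is (1 + t⁴ + t⁸)·(t + t² + t³ + t⁴ + t⁵)·(1 + t⁴ + t⁸ + t¹² + t¹⁶); the count is [t¹¹].
(1 + t⁴ + t⁸) has coefficients 1,0,0,0,1,0,0,0,1 for degrees 0…8.
(t + t² + t³ + t⁴ + t⁵) has coefficients 0,1,1,1,1,1,0,0,0,0,0,0 for degrees 0…11.
Finally multiplying by (1 + t⁴ + t⁸ + t¹² + t¹⁶), the product of all factors after the first has coefficients 0,1,1,1,1,2,1,1,1,2,1,1 for degrees 0…11.
[t¹¹] = 1·1 + 1·1 + 1·1 = 3.

3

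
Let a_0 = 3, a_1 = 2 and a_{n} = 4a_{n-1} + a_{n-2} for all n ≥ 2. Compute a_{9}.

265970

The ordinary generating function has denominator 1 - 4y - y^2.
Iterating the recurrence: a_0,…,a_{9} = 3, 2, 11, 46, 195, 826, 3499, 14822, 62787, 265970.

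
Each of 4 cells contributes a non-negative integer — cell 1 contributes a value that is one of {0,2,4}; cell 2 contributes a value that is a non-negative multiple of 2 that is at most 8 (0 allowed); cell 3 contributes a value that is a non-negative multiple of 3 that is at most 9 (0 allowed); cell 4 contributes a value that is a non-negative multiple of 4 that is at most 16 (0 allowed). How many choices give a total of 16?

15

The generating function for the choices is (1 + z² + z⁴)·(1 + z² + z⁴ + z⁶ + z⁸)·(1 + z³ + z⁶ + z⁹)·(1 + z⁴ + z⁸ + z¹² + z¹⁶); the count is [z¹⁶].
(1 + z² + z⁴) has coefficients 1,0,1,0,1 for degrees 0…4.
(1 + z² + z⁴ + z⁶ + z⁸) has coefficients 1,0,1,0,1,0,1,0,1,0,0,0,0,0,0,0,0 for degrees 0…16.
Multiplying by (1 + z³ + z⁶ + z⁹) gives running coefficients 1,0,1,1,1,1,2,1,2,2,1,2,1,1,1,1,0 for degrees 0…16.
Finally multiplying by (1 + z⁴ + z⁸ + z¹² + z¹⁶), the product of all factors after the first has coefficients 1,0,1,1,2,1,3,2,4,3,4,4,5,4,5,5,5 for degrees 0…16.
[z¹⁶] = 1·5 + 1·5 + 1·5 = 15.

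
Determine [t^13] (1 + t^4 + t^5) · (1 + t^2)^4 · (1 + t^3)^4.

69

(1 + t^4 + t^5) has coefficients 1,0,0,0,1,1 for degrees 0…5.
(1 + t^2)^4 has coefficients 1,0,4,0,6,0,4,0,1,0,0,0,0,0 for degrees 0…13.
Finally multiplying by (1 + t^3)^4, the product of all factors after the first has coefficients 1,0,4,4,6,16,10,24,25,20,36,20,25,24 for degrees 0…13.
[t^13] = 1·24 + 1·20 + 1·25 = 69.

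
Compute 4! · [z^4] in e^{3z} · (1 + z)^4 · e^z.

The EGF product rule gives c_4 = Σ_{k_1+k_2+k_3=4} C(4; k_1,k_2,k_3) · ∏ g_i(k_i), where e^{3z} gives (3)^k; (1+z)^4 gives the falling factorial (4)_k; e^z gives (1)^k.
g_1(k) for k = 0…4: 1, 3, 9, 27, 81.
g_2(k) for k = 0…4: 1, 4, 12, 24, 24.
g_3(k) for k = 0…4: 1, 1, 1, 1, 1.
First combine the last two factors: h(k) = Σ_j C(k,j)·g_2(j)·g_3(k−j) for k = 0…4: 1, 5, 21, 73, 209.
c_4 = Σ_k C(4,k)·g_1(k)·h(4−k) = 1·1·209 + 4·3·73 + 6·9·21 + 4·27·5 + 1·81·1 = 209 + 876 + 1134 + 540 + 81 = 2840.

2840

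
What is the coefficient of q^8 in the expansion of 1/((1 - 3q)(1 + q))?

4921

The denominator gives the recurrence a_n = 2a_(n−1) + 3a_(n−2) for n ≥ 2; the numerator fixes a_0 = 1, a_1 = 2.
Iterating: 1, 2, 7, 20, 61, 182, 547, 1640, 4921, so a_8 = 4921.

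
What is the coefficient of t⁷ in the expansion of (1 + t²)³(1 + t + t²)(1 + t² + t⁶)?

5

(1 + t²)³ has coefficients 1,0,3,0,3,0,1 for degrees 0…6.
(1 + t + t²) has coefficients 1,1,1,0,0,0,0,0 for degrees 0…7.
Finally multiplying by (1 + t² + t⁶), the product of all factors after the first has coefficients 1,1,2,1,1,0,1,1 for degrees 0…7.
[t⁷] = 1·1 + 3·0 + 3·1 + 1·1 = 5.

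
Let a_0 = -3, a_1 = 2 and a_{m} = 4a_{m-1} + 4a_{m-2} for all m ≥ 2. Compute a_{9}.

-122368

The ordinary generating function has denominator 1 - 4y - 4y^2.
Iterating the recurrence: a_0,…,a_{9} = -3, 2, -4, -8, -48, -224, -1088, -5248, -25344, -122368.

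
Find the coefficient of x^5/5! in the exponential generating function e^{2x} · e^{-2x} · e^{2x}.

The EGF product rule gives c_5 = Σ_{k_1+k_2+k_3=5} C(5; k_1,k_2,k_3) · ∏ g_i(k_i), where e^{2x} gives (2)^k; e^{-2x} gives (-2)^k; e^{2x} gives (2)^k.
g_1(k) for k = 0…5: 1, 2, 4, 8, 16, 32.
g_2(k) for k = 0…5: 1, -2, 4, -8, 16, -32.
g_3(k) for k = 0…5: 1, 2, 4, 8, 16, 32.
First combine the last two factors: h(k) = Σ_j C(k,j)·g_2(j)·g_3(k−j) for k = 0…5: 1, 0, 0, 0, 0, 0.
c_5 = Σ_k C(5,k)·g_1(k)·h(5−k) = 1·32·1 = 32.

32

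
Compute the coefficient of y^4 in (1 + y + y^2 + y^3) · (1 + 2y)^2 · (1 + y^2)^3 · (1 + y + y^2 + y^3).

79

(1 + y + y^2 + y^3) has coefficients 1,1,1,1 for degrees 0…3.
(1 + 2y)^2 has coefficients 1,4,4,0,0 for degrees 0…4.
Multiplying by (1 + y^2)^3 gives running coefficients 1,4,7,12,15 for degrees 0…4.
Finally multiplying by (1 + y + y^2 + y^3), the product of all factors after the first has coefficients 1,5,12,24,38 for degrees 0…4.
[y^4] = 1·38 + 1·24 + 1·12 + 1·5 = 79.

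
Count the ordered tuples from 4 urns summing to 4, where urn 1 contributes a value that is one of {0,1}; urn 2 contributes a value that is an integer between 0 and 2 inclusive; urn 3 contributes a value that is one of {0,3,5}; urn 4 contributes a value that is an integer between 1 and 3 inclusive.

6

The generating function for the choices is (1 + x)·(1 + x + x²)·(1 + x³ + x⁵)·(x + x² + x³); the count is [x⁴].
(1 + x) has coefficients 1,1 for degrees 0…1.
(1 + x + x²) has coefficients 1,1,1,0,0 for degrees 0…4.
Multiplying by (1 + x³ + x⁵) gives running coefficients 1,1,1,1,1 for degrees 0…4.
Finally multiplying by (x + x² + x³), the product of all factors after the first has coefficients 0,1,2,3,3 for degrees 0…4.
[x⁴] = 1·3 + 1·3 = 6.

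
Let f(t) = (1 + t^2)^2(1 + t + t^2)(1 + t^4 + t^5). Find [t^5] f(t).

(1 + t^2)^2 has coefficients 1,0,2,0,1 for degrees 0…4.
(1 + t + t^2) has coefficients 1,1,1,0,0,0 for degrees 0…5.
Finally multiplying by (1 + t^4 + t^5), the product of all factors after the first has coefficients 1,1,1,0,1,2 for degrees 0…5.
[t^5] = 1·2 + 2·0 + 1·1 = 3.

3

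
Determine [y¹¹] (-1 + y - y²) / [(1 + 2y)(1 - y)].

2389

The denominator gives the recurrence a_n = −a_(n−1) + 2a_(n−2) for n ≥ 3; the numerator fixes a_0 = -1, a_1 = 2, a_2 = -5.
Iterating: -1, 2, -5, 9, -19, 37, -75, 149, -299, 597, -1195, 2389, so a_11 = 2389.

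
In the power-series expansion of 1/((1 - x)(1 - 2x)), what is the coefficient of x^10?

2047

The denominator gives the recurrence a_n = 3a_(n−1) − 2a_(n−2) for n ≥ 2; the numerator fixes a_0 = 1, a_1 = 3.
Iterating: 1, 3, 7, 15, 31, 63, 127, 255, 511, 1023, 2047, so a_10 = 2047.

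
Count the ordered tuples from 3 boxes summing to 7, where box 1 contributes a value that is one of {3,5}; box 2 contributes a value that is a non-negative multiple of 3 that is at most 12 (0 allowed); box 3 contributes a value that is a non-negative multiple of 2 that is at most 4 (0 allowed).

The generating function for the choices is (q^3 + q^5)·(1 + q^3 + q^6 + q^9 + q^12)·(1 + q^2 + q^4); the count is [q^7].
(q^3 + q^5) has coefficients 0,0,0,1,0,1 for degrees 0…5.
(1 + q^3 + q^6 + q^9 + q^12) has coefficients 1,0,0,1,0,0,1,0 for degrees 0…7.
Finally multiplying by (1 + q^2 + q^4), the product of all factors after the first has coefficients 1,0,1,1,1,1,1,1 for degrees 0…7.
[q^7] = 1·1 + 1·1 = 2.

2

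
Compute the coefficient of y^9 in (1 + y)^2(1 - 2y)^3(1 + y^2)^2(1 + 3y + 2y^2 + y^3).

(1 + y)^2 has coefficients 1,2,1 for degrees 0…2.
(1 - 2y)^3 has coefficients 1,-6,12,-8,0,0,0,0,0,0 for degrees 0…9.
Multiplying by (1 + y^2)^2 gives running coefficients 1,-6,14,-20,25,-22,12,-8,0,0 for degrees 0…9.
Finally multiplying by (1 + 3y + 2y^2 + y^3), the product of all factors after the first has coefficients 1,-3,-2,11,-13,27,-24,9,-22,-4 for degrees 0…9.
[y^9] = 1·(-4) + 2·(-22) + 1·9 = -39.

-39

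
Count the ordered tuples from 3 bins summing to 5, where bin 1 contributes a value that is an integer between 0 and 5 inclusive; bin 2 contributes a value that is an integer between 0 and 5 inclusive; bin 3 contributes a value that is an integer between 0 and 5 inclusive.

21

The generating function for the choices is (1 + y + y^2 + y^3 + y^4 + y^5)·(1 + y + y^2 + y^3 + y^4 + y^5)·(1 + y + y^2 + y^3 + y^4 + y^5); the count is [y^5].
(1 + y + y^2 + y^3 + y^4 + y^5) has coefficients 1,1,1,1,1,1 for degrees 0…5.
(1 + y + y^2 + y^3 + y^4 + y^5) has coefficients 1,1,1,1,1,1 for degrees 0…5.
Finally multiplying by (1 + y + y^2 + y^3 + y^4 + y^5), the product of all factors after the first has coefficients 1,2,3,4,5,6 for degrees 0…5.
[y^5] = 1·6 + 1·5 + 1·4 + 1·3 + 1·2 + 1·1 = 21.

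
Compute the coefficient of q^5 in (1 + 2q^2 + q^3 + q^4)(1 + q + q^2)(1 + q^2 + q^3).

8

(1 + 2q^2 + q^3 + q^4) has coefficients 1,0,2,1,1 for degrees 0…4.
(1 + q + q^2) has coefficients 1,1,1,0,0,0 for degrees 0…5.
Finally multiplying by (1 + q^2 + q^3), the product of all factors after the first has coefficients 1,1,2,2,2,1 for degrees 0…5.
[q^5] = 1·1 + 2·2 + 1·2 + 1·1 = 8.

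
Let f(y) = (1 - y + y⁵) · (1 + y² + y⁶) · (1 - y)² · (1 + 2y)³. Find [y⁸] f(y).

-17

(1 - y + y⁵) has coefficients 1,-1,0,0,0,1 for degrees 0…5.
(1 + y² + y⁶) has coefficients 1,0,1,0,0,0,1,0,0 for degrees 0…8.
Multiplying by (1 - y)² gives running coefficients 1,-2,2,-2,1,0,1,-2,1 for degrees 0…8.
Finally multiplying by (1 + 2y)³, the product of all factors after the first has coefficients 1,4,2,-6,-3,-2,-3,12,1 for degrees 0…8.
[y⁸] = 1·1 − 1·12 + 1·(-6) = -17.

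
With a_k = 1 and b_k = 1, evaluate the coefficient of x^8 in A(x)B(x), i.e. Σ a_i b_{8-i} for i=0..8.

9

This is [x^8] in the product of the two ordinary generating functions.
Σ = 1·1 + 1·1 + 1·1 + 1·1 + 1·1 + 1·1 + 1·1 + 1·1 + 1·1 = 9.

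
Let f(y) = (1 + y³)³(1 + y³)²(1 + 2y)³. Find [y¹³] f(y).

30

(1 + y³)³ has coefficients 1,0,0,3,0,0,3,0,0,1 for degrees 0…9.
(1 + y³)² has coefficients 1,0,0,2,0,0,1,0,0,0,0,0,0,0 for degrees 0…13.
Finally multiplying by (1 + 2y)³, the product of all factors after the first has coefficients 1,6,12,10,12,24,17,6,12,8,0,0,0,0 for degrees 0…13.
[y¹³] = 1·0 + 3·0 + 3·6 + 1·12 = 30.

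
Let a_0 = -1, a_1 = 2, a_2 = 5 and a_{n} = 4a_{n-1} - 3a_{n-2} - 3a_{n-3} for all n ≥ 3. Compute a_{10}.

5195

The ordinary generating function has denominator 1 - 4z + 3z^2 + 3z^3.
Iterating the recurrence: a_0,…,a_{10} = -1, 2, 5, 17, 47, 122, 296, 677, 1454, 2897, 5195.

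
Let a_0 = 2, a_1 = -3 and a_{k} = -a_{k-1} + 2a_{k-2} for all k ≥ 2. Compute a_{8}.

The ordinary generating function has denominator 1 + t - 2t^2.
Iterating the recurrence: a_0,…,a_{8} = 2, -3, 7, -13, 27, -53, 107, -213, 427.

427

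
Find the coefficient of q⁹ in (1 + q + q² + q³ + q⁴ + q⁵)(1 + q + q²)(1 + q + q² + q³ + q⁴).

(1 + q + q² + q³ + q⁴ + q⁵) has coefficients 1,1,1,1,1,1 for degrees 0…5.
(1 + q + q²) has coefficients 1,1,1,0,0,0,0,0,0,0 for degrees 0…9.
Finally multiplying by (1 + q + q² + q³ + q⁴), the product of all factors after the first has coefficients 1,2,3,3,3,2,1,0,0,0 for degrees 0…9.
[q⁹] = 1·0 + 1·0 + 1·0 + 1·1 + 1·2 + 1·3 = 6.

6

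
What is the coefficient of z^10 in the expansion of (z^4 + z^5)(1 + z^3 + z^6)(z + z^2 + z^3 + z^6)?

(z^4 + z^5) has coefficients 0,0,0,0,1,1 for degrees 0…5.
(1 + z^3 + z^6) has coefficients 1,0,0,1,0,0,1,0,0,0,0 for degrees 0…10.
Finally multiplying by (z + z^2 + z^3 + z^6), the product of all factors after the first has coefficients 0,1,1,1,1,1,2,1,1,2,0 for degrees 0…10.
[z^10] = 1·2 + 1·1 = 3.

3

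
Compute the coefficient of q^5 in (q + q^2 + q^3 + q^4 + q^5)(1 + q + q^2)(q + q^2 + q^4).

(q + q^2 + q^3 + q^4 + q^5) has coefficients 0,1,1,1,1,1 for degrees 0…5.
(1 + q + q^2) has coefficients 1,1,1,0,0,0 for degrees 0…5.
Finally multiplying by (q + q^2 + q^4), the product of all factors after the first has coefficients 0,1,2,2,2,1 for degrees 0…5.
[q^5] = 1·2 + 1·2 + 1·2 + 1·1 + 1·0 = 7.

7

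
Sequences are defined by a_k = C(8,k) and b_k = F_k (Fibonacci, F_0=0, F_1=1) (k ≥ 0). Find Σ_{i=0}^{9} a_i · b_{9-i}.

This is [x^9] in the product of the two ordinary generating functions.
Σ = 1·34 + 8·21 + 28·13 + 56·8 + 70·5 + 56·3 + 28·2 + 8·1 + 1·1 + 0·0 = 1597.

1597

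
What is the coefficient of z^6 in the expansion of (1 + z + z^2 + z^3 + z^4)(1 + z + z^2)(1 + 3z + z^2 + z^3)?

13

(1 + z + z^2 + z^3 + z^4) has coefficients 1,1,1,1,1 for degrees 0…4.
(1 + z + z^2) has coefficients 1,1,1,0,0,0,0 for degrees 0…6.
Finally multiplying by (1 + 3z + z^2 + z^3), the product of all factors after the first has coefficients 1,4,5,5,2,1,0 for degrees 0…6.
[z^6] = 1·0 + 1·1 + 1·2 + 1·5 + 1·5 = 13.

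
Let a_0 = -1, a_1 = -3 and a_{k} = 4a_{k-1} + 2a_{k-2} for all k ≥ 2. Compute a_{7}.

-24312

The ordinary generating function has denominator 1 - 4q - 2q^2.
Iterating the recurrence: a_0,…,a_{7} = -1, -3, -14, -62, -276, -1228, -5464, -24312.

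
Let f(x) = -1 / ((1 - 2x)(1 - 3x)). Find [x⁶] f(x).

The denominator gives the recurrence a_n = 5a_(n−1) − 6a_(n−2) for n ≥ 2; the numerator fixes a_0 = -1, a_1 = -5.
Iterating: -1, -5, -19, -65, -211, -665, -2059, so a_6 = -2059.

-2059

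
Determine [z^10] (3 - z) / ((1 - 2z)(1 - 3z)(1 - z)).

Partial fractions give a closed form: a_n = (-10)·2^n + (12)·3^n + (1)·1^n.
At n = 10: a_10 = 698349.

698349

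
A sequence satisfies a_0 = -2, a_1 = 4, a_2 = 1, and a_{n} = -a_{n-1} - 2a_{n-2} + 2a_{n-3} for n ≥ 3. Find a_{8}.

71

The ordinary generating function has denominator 1 + y + 2y^2 - 2y^3.
Iterating the recurrence: a_0,…,a_{8} = -2, 4, 1, -13, 19, 9, -73, 93, 71.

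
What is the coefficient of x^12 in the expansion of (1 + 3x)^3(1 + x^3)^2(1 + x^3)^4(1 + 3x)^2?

5415

(1 + 3x)^3 has coefficients 1,9,27,27 for degrees 0…3.
(1 + x^3)^2 has coefficients 1,0,0,2,0,0,1,0,0,0,0,0,0 for degrees 0…12.
Multiplying by (1 + x^3)^4 gives running coefficients 1,0,0,6,0,0,15,0,0,20,0,0,15 for degrees 0…12.
Finally multiplying by (1 + 3x)^2, the product of all factors after the first has coefficients 1,6,9,6,36,54,15,90,135,20,120,180,15 for degrees 0…12.
[x^12] = 1·15 + 9·180 + 27·120 + 27·20 = 5415.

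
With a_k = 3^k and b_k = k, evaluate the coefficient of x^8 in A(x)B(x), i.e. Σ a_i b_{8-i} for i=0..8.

Write out a_i and b_{8-i} for i = 0,…,8 and sum the products.
Σ = 1·8 + 3·7 + 9·6 + 27·5 + 81·4 + 243·3 + 729·2 + 2187·1 + 6561·0 = 4916.

4916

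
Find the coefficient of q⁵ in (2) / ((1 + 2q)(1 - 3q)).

Partial fractions give a closed form: a_n = (4/5)·(-2)^n + (6/5)·3^n.
At n = 5: a_5 = 266.

266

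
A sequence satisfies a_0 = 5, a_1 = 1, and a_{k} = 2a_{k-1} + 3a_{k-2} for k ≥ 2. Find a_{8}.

The ordinary generating function has denominator 1 - 2t - 3t^2.
Iterating the recurrence: a_0,…,a_{8} = 5, 1, 17, 37, 125, 361, 1097, 3277, 9845.

9845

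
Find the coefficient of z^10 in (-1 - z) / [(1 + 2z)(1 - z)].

-342

Partial fractions give a closed form: a_n = (-1/3)·(-2)^n + (-2/3)·1^n.
At n = 10: a_10 = -342.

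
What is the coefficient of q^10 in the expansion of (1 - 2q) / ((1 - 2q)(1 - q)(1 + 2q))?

Partial fractions give a closed form: a_n = (1/3)·1^n + (2/3)·(-2)^n.
At n = 10: a_10 = 683.

683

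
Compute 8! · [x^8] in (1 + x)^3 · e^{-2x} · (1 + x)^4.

-12288

The EGF product rule gives c_8 = Σ_{k_1+k_2+k_3=8} C(8; k_1,k_2,k_3) · ∏ g_i(k_i), where (1+x)^3 gives the falling factorial (3)_k; e^{-2x} gives (-2)^k; (1+x)^4 gives the falling factorial (4)_k.
g_1(k) for k = 0…8: 1, 3, 6, 6, 0, 0, 0, 0, 0.
g_2(k) for k = 0…8: 1, -2, 4, -8, 16, -32, 64, -128, 256.
g_3(k) for k = 0…8: 1, 4, 12, 24, 24, 0, 0, 0, 0.
First combine the last two factors: h(k) = Σ_j C(k,j)·g_2(j)·g_3(k−j) for k = 0…8: 1, 2, 0, -8, 8, 48, -224, 320, 1536.
c_8 = Σ_k C(8,k)·g_1(k)·h(8−k) = 1·1·1536 + 8·3·320 + 28·6·(-224) + 56·6·48 = 1536 + 7680 − 37632 + 16128 = -12288.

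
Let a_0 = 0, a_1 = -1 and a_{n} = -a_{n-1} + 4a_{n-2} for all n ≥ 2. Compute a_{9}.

-1165

The ordinary generating function has denominator 1 + x - 4x^2.
Iterating the recurrence: a_0,…,a_{9} = 0, -1, 1, -5, 9, -29, 65, -181, 441, -1165.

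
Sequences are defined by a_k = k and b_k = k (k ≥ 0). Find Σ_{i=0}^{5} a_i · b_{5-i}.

20

Write out a_i and b_{5-i} for i = 0,…,5 and sum the products.
Σ = 0·5 + 1·4 + 2·3 + 3·2 + 4·1 + 5·0 = 20.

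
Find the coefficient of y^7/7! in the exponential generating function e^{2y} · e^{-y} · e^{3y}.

The EGF product rule gives c_7 = Σ_{k_1+k_2+k_3=7} C(7; k_1,k_2,k_3) · ∏ g_i(k_i), where e^{2y} gives (2)^k; e^{-y} gives (-1)^k; e^{3y} gives (3)^k.
g_1(k) for k = 0…7: 1, 2, 4, 8, 16, 32, 64, 128.
g_2(k) for k = 0…7: 1, -1, 1, -1, 1, -1, 1, -1.
g_3(k) for k = 0…7: 1, 3, 9, 27, 81, 243, 729, 2187.
First combine the last two factors: h(k) = Σ_j C(k,j)·g_2(j)·g_3(k−j) for k = 0…7: 1, 2, 4, 8, 16, 32, 64, 128.
c_7 = Σ_k C(7,k)·g_1(k)·h(7−k) = 1·1·128 + 7·2·64 + 21·4·32 + 35·8·16 + 35·16·8 + 21·32·4 + 7·64·2 + 1·128·1 = 128 + 896 + 2688 + 4480 + 4480 + 2688 + 896 + 128 = 16384.

16384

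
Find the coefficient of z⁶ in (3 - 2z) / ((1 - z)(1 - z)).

9

The denominator gives the recurrence a_n = 2a_(n−1) − a_(n−2) for n ≥ 2; the numerator fixes a_0 = 3, a_1 = 4.
Iterating: 3, 4, 5, 6, 7, 8, 9, so a_6 = 9.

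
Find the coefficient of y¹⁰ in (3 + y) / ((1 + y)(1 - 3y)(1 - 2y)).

Partial fractions give a closed form: a_n = (1/6)·(-1)^n + (15/2)·3^n + (-14/3)·2^n.
At n = 10: a_10 = 438089.

438089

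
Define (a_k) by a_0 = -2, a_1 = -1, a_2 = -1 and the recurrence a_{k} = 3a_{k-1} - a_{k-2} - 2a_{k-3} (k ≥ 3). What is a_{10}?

1637

The ordinary generating function has denominator 1 - 3z + z^2 + 2z^3.
Iterating the recurrence: a_0,…,a_{10} = -2, -1, -1, 2, 9, 27, 68, 159, 355, 770, 1637.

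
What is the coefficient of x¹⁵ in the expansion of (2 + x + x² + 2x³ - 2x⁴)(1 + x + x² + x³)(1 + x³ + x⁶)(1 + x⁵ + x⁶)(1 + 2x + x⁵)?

38

(2 + x + x² + 2x³ - 2x⁴) has coefficients 2,1,1,2,-2 for degrees 0…4.
(1 + x + x² + x³) has coefficients 1,1,1,1,0,0,0,0,0,0,0,0,0,0,0,0 for degrees 0…15.
Multiplying by (1 + x³ + x⁶) gives running coefficients 1,1,1,2,1,1,2,1,1,1,0,0,0,0,0,0 for degrees 0…15.
Multiplying by (1 + x⁵ + x⁶) gives running coefficients 1,1,1,2,1,2,4,3,4,4,2,3,3,2,2,1 for degrees 0…15.
Finally multiplying by (1 + 2x + x⁵), the product of all factors after the first has coefficients 1,3,3,4,5,5,9,12,12,13,12,11,12,12,10,7 for degrees 0…15.
[x¹⁵] = 2·7 + 1·10 + 1·12 + 2·12 − 2·11 = 38.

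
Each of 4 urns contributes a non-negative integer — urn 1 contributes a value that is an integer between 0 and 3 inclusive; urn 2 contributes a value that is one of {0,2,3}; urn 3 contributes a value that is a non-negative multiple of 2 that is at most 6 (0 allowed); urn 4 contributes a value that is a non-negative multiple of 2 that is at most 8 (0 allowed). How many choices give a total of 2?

4

The generating function for the choices is (1 + z + z^2 + z^3)·(1 + z^2 + z^3)·(1 + z^2 + z^4 + z^6)·(1 + z^2 + z^4 + z^6 + z^8); the count is [z^2].
(1 + z + z^2 + z^3) has coefficients 1,1,1 for degrees 0…2.
(1 + z^2 + z^3) has coefficients 1,0,1 for degrees 0…2.
Multiplying by (1 + z^2 + z^4 + z^6) gives running coefficients 1,0,2 for degrees 0…2.
Finally multiplying by (1 + z^2 + z^4 + z^6 + z^8), the product of all factors after the first has coefficients 1,0,3 for degrees 0…2.
[z^2] = 1·3 + 1·0 + 1·1 = 4.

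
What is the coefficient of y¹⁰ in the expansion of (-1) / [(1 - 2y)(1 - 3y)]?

-175099

Partial fractions give a closed form: a_n = (2)·2^n + (-3)·3^n.
At n = 10: a_10 = -175099.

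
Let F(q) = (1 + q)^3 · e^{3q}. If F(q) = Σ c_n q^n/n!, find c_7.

The EGF product rule gives c_7 = Σ_{k_1+k_2=7} C(7; k_1,k_2) · ∏ g_i(k_i), where (1+q)^3 gives the falling factorial (3)_k; e^{3q} gives (3)^k.
g_1(k) for k = 0…7: 1, 3, 6, 6, 0, 0, 0, 0.
g_2(k) for k = 0…7: 1, 3, 9, 27, 81, 243, 729, 2187.
c_7 = Σ_k C(7,k)·g_1(k)·g_2(7−k) = 1·1·2187 + 7·3·729 + 21·6·243 + 35·6·81 = 2187 + 15309 + 30618 + 17010 = 65124.

65124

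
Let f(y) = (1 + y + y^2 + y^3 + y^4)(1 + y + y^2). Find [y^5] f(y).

(1 + y + y^2 + y^3 + y^4) has coefficients 1,1,1,1,1 for degrees 0…4.
(1 + y + y^2) has coefficients 1,1,1,0,0,0 for degrees 0…5.
[y^5] = 1·0 + 1·0 + 1·0 + 1·1 + 1·1 = 2.

2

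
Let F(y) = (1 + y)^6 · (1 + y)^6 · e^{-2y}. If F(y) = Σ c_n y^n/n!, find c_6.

The EGF product rule gives c_6 = Σ_{k_1+k_2+k_3=6} C(6; k_1,k_2,k_3) · ∏ g_i(k_i), where (1+y)^6 gives the falling factorial (6)_k; (1+y)^6 gives the falling factorial (6)_k; e^{-2y} gives (-2)^k.
g_1(k) for k = 0…6: 1, 6, 30, 120, 360, 720, 720.
g_2(k) for k = 0…6: 1, 6, 30, 120, 360, 720, 720.
g_3(k) for k = 0…6: 1, -2, 4, -8, 16, -32, 64.
First combine the last two factors: h(k) = Σ_j C(k,j)·g_2(j)·g_3(k−j) for k = 0…6: 1, 4, 10, 4, -56, -32, 592.
c_6 = Σ_k C(6,k)·g_1(k)·h(6−k) = 1·1·592 + 6·6·(-32) + 15·30·(-56) + 20·120·4 + 15·360·10 + 6·720·4 + 1·720·1 = 592 − 1152 − 25200 + 9600 + 54000 + 17280 + 720 = 55840.

55840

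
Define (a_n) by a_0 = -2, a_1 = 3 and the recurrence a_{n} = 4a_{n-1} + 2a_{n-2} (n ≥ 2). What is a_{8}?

The ordinary generating function has denominator 1 - 4x - 2x^2.
Iterating the recurrence: a_0,…,a_{8} = -2, 3, 8, 38, 168, 748, 3328, 14808, 65888.

65888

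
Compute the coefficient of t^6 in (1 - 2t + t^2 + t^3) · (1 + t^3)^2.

(1 - 2t + t^2 + t^3) has coefficients 1,-2,1,1 for degrees 0…3.
(1 + t^3)^2 has coefficients 1,0,0,2,0,0,1 for degrees 0…6.
[t^6] = 1·1 − 2·0 + 1·0 + 1·2 = 3.

3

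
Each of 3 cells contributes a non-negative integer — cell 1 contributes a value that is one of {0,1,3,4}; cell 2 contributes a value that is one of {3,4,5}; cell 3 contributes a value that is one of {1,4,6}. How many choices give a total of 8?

4

The generating function for the choices is (1 + t + t^3 + t^4)·(t^3 + t^4 + t^5)·(t + t^4 + t^6); the count is [t^8].
(1 + t + t^3 + t^4) has coefficients 1,1,0,1,1 for degrees 0…4.
(t^3 + t^4 + t^5) has coefficients 0,0,0,1,1,1,0,0,0 for degrees 0…8.
Finally multiplying by (t + t^4 + t^6), the product of all factors after the first has coefficients 0,0,0,0,1,1,1,1,1 for degrees 0…8.
[t^8] = 1·1 + 1·1 + 1·1 + 1·1 = 4.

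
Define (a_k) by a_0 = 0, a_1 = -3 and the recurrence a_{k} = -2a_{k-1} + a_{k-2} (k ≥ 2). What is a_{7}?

The ordinary generating function has denominator 1 + 2q - q^2.
Iterating the recurrence: a_0,…,a_{7} = 0, -3, 6, -15, 36, -87, 210, -507.

-507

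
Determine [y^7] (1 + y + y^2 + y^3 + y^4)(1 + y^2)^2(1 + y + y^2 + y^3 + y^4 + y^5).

17

(1 + y + y^2 + y^3 + y^4) has coefficients 1,1,1,1,1 for degrees 0…4.
(1 + y^2)^2 has coefficients 1,0,2,0,1,0,0,0 for degrees 0…7.
Finally multiplying by (1 + y + y^2 + y^3 + y^4 + y^5), the product of all factors after the first has coefficients 1,1,3,3,4,4,3,3 for degrees 0…7.
[y^7] = 1·3 + 1·3 + 1·4 + 1·4 + 1·3 = 17.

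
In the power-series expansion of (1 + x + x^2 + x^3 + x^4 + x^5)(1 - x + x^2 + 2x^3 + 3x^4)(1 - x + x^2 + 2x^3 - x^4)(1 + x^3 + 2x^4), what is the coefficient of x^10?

(1 + x + x^2 + x^3 + x^4 + x^5) has coefficients 1,1,1,1,1,1 for degrees 0…5.
(1 - x + x^2 + 2x^3 + 3x^4) has coefficients 1,-1,1,2,3,0,0,0,0,0,0 for degrees 0…10.
Multiplying by (1 - x + x^2 + 2x^3 - x^4) gives running coefficients 1,-2,3,2,-1,2,6,4,-3,0,0 for degrees 0…10.
Finally multiplying by (1 + x^3 + 2x^4), the product of all factors after the first has coefficients 1,-2,3,3,-1,1,14,7,-3,10,16 for degrees 0…10.
[x^10] = 1·16 + 1·10 + 1·(-3) + 1·7 + 1·14 + 1·1 = 45.

45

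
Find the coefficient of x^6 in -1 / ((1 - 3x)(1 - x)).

Partial fractions give a closed form: a_n = (-3/2)·3^n + (1/2)·1^n.
At n = 6: a_6 = -1093.

-1093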